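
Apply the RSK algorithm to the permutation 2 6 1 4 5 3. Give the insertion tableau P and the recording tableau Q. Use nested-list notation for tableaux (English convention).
P = [[1, 3, 5], [2, 4], [6]], Q = [[1, 2, 5], [3, 4], [6]]

Insert each entry of the permutation into P by Schensted row insertion, recording in Q the position of each new cell.

Insert 2: appended to row 1. P = [[2]], Q = [[1]].
Insert 6: appended to row 1. P = [[2, 6]], Q = [[1, 2]].
Insert 1: 1 bumps 2 from row 1; 2 starts row 2. P = [[1, 6], [2]], Q = [[1, 2], [3]].
Insert 4: 4 bumps 6 from row 1; 6 appends to row 2. P = [[1, 4], [2, 6]], Q = [[1, 2], [3, 4]].
Insert 5: appended to row 1. P = [[1, 4, 5], [2, 6]], Q = [[1, 2, 5], [3, 4]].
Insert 3: 3 bumps 4 from row 1; 4 bumps 6 from row 2; 6 starts row 3. P = [[1, 3, 5], [2, 4], [6]], Q = [[1, 2, 5], [3, 4], [6]].

So P = [[1, 3, 5], [2, 4], [6]], Q = [[1, 2, 5], [3, 4], [6]].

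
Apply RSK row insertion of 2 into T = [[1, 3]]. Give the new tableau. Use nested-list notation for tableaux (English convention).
[[1, 2], [3]]

In row 1, 2 replaces 3 (the leftmost entry greater than 2); 3 is bumped to row 2. 3 starts a new row 2. The new tableau is [[1, 2], [3]].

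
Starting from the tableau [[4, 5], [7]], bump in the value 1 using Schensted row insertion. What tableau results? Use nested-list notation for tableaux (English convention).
[[1, 5], [4], [7]]

In row 1, 1 replaces 4 (the leftmost entry greater than 1); 4 is bumped to row 2. In row 2, 4 replaces 7 (the leftmost entry greater than 4); 7 is bumped to row 3. 7 starts a new row 3. The new tableau is [[1, 5], [4], [7]].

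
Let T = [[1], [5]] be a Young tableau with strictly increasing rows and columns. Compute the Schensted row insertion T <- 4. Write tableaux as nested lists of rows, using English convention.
4 is larger than every entry of row 1, so it is appended to row 1. The new tableau is [[1, 4], [5]].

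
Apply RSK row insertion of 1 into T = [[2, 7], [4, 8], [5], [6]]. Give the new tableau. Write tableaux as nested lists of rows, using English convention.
[[1, 7], [2, 8], [4], [5], [6]]

In row 1, 1 replaces 2 (the leftmost entry greater than 1); 2 is bumped to row 2. In row 2, 2 replaces 4 (the leftmost entry greater than 2); 4 is bumped to row 3. In row 3, 4 replaces 5 (the leftmost entry greater than 4); 5 is bumped to row 4. In row 4, 5 replaces 6 (the leftmost entry greater than 5); 6 is bumped to row 5. 6 starts a new row 5. The new tableau is [[1, 7], [2, 8], [4], [5], [6]].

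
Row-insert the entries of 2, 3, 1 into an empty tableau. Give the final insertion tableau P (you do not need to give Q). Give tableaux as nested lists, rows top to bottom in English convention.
After inserting 2: P = [[2]].
After inserting 3: P = [[2, 3]].
After inserting 1: P = [[1, 3], [2]].

So P = [[1, 3], [2]].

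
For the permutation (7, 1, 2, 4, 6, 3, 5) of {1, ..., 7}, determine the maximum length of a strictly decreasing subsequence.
3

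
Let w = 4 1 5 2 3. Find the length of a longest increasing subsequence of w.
3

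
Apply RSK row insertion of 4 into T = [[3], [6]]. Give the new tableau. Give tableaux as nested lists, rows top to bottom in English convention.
[[3, 4], [6]]

4 is larger than every entry of row 1, so it is appended to row 1. The new tableau is [[3, 4], [6]].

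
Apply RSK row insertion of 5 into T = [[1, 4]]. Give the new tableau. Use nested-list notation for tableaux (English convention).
5 is larger than every entry of row 1, so it is appended to row 1. The new tableau is [[1, 4, 5]].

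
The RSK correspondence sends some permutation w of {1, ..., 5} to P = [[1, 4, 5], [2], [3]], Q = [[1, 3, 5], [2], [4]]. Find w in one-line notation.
Reverse the RSK construction: for i from n down to 1, find the cell of Q containing i, remove the entry at that cell from P, and reverse-bump it up through P; the value ejected from row 1 is w(i).

Step i=5: Q has 5 at row 1, column 3; remove that cell from P, ejecting 5. So w(5) = 5. P is now [[1, 4], [2], [3]].
Step i=4: Q has 4 at row 3, column 1; remove 3 from row 3 of P and reverse-bump: 3 enters row 2 and ejects 2; 2 enters row 1 and ejects 1. So w(4) = 1. P is now [[2, 4], [3]].
Step i=3: Q has 3 at row 1, column 2; remove that cell from P, ejecting 4. So w(3) = 4. P is now [[2], [3]].
Step i=2: Q has 2 at row 2, column 1; remove 3 from row 2 of P and reverse-bump: 3 enters row 1 and ejects 2. So w(2) = 2. P is now [[3]].
Step i=1: Q has 1 at row 1, column 1; remove that cell from P, ejecting 3. So w(1) = 3. P is now [].

So w = 3 2 4 1 5.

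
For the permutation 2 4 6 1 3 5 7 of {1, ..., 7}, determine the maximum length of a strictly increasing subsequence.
4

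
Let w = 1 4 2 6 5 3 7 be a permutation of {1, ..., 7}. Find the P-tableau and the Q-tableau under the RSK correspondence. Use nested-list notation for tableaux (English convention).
Insert each entry of the permutation into P by Schensted row insertion, recording in Q the position of each new cell.

After inserting 1: P = [[1]].
After inserting 4: P = [[1, 4]].
After inserting 2: P = [[1, 2], [4]].
After inserting 6: P = [[1, 2, 6], [4]].
After inserting 5: P = [[1, 2, 5], [4, 6]].
After inserting 3: P = [[1, 2, 3], [4, 5], [6]].
After inserting 7: P = [[1, 2, 3, 7], [4, 5], [6]].

So P = [[1, 2, 3, 7], [4, 5], [6]], Q = [[1, 2, 4, 7], [3, 5], [6]].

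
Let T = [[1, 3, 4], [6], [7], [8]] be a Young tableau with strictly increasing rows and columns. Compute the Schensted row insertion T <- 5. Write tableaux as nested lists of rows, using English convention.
5 is larger than every entry of row 1, so it is appended to row 1. The new tableau is [[1, 3, 4, 5], [6], [7], [8]].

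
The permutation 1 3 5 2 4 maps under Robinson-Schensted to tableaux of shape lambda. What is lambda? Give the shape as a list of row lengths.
RSK row insertion gives P = [[1, 2, 4], [3, 5]], which has shape [3, 2].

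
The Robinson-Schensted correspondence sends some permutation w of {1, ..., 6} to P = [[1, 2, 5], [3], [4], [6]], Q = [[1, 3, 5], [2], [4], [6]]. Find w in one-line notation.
6 1 4 3 5 2

Reverse the RSK construction: for i from n down to 1, find the cell of Q containing i, remove the entry at that cell from P, and reverse-bump it up through P; the value ejected from row 1 is w(i).

Step i=6: Q has 6 at row 4, column 1; remove 6 from row 4 of P and reverse-bump: 6 enters row 3 and ejects 4; 4 enters row 2 and ejects 3; 3 enters row 1 and ejects 2. So w(6) = 2. P is now [[1, 3, 5], [4], [6]].
Step i=5: Q has 5 at row 1, column 3; remove that cell from P, ejecting 5. So w(5) = 5. P is now [[1, 3], [4], [6]].
Step i=4: Q has 4 at row 3, column 1; remove 6 from row 3 of P and reverse-bump: 6 enters row 2 and ejects 4; 4 enters row 1 and ejects 3. So w(4) = 3. P is now [[1, 4], [6]].
Step i=3: Q has 3 at row 1, column 2; remove that cell from P, ejecting 4. So w(3) = 4. P is now [[1], [6]].
Step i=2: Q has 2 at row 2, column 1; remove 6 from row 2 of P and reverse-bump: 6 enters row 1 and ejects 1. So w(2) = 1. P is now [[6]].
Step i=1: Q has 1 at row 1, column 1; remove that cell from P, ejecting 6. So w(1) = 6. P is now [].

So w = 6 1 4 3 5 2.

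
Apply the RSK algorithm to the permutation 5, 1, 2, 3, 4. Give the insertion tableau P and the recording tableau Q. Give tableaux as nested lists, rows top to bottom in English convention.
Insert each entry of the permutation into P by Schensted row insertion, recording in Q the position of each new cell.

After inserting 5: P = [[5]].
After inserting 1: P = [[1], [5]].
After inserting 2: P = [[1, 2], [5]].
After inserting 3: P = [[1, 2, 3], [5]].
After inserting 4: P = [[1, 2, 3, 4], [5]].

So P = [[1, 2, 3, 4], [5]], Q = [[1, 3, 4, 5], [2]].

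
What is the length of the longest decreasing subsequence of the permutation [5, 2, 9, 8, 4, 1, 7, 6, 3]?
5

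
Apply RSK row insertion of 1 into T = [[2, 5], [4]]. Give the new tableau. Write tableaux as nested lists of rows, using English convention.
In row 1, 1 replaces 2 (the leftmost entry greater than 1); 2 is bumped to row 2. In row 2, 2 replaces 4 (the leftmost entry greater than 2); 4 is bumped to row 3. 4 starts a new row 3. The new tableau is [[1, 5], [2], [4]].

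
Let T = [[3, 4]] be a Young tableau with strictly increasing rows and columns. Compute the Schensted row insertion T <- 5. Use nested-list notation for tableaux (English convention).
[[3, 4, 5]]

5 is larger than every entry of row 1, so it is appended to row 1. The new tableau is [[3, 4, 5]].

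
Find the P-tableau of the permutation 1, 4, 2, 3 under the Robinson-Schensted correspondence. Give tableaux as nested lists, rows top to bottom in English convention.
P = [[1, 2, 3], [4]]

Insert 1: appended to row 1. P = [[1]].
Insert 4: appended to row 1. P = [[1, 4]].
Insert 2: 2 bumps 4 from row 1; 4 starts row 2. P = [[1, 2], [4]].
Insert 3: appended to row 1. P = [[1, 2, 3], [4]].

So P = [[1, 2, 3], [4]].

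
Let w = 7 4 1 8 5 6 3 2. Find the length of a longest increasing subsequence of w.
3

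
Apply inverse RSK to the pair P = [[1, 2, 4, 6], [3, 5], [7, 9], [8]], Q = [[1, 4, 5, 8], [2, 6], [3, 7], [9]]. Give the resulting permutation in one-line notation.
Reverse the RSK construction: for i from n down to 1, find the cell of Q containing i, remove the entry at that cell from P, and reverse-bump it up through P; the value ejected from row 1 is w(i).

Step i=9: Q has 9 at row 4, column 1; remove 8 from row 4 of P and reverse-bump: 8 enters row 3 and ejects 7; 7 enters row 2 and ejects 5; 5 enters row 1 and ejects 4. So w(9) = 4. P is now [[1, 2, 5, 6], [3, 7], [8, 9]].
Step i=8: Q has 8 at row 1, column 4; remove that cell from P, ejecting 6. So w(8) = 6. P is now [[1, 2, 5], [3, 7], [8, 9]].
Step i=7: Q has 7 at row 3, column 2; remove 9 from row 3 of P and reverse-bump: 9 enters row 2 and ejects 7; 7 enters row 1 and ejects 5. So w(7) = 5. P is now [[1, 2, 7], [3, 9], [8]].
Step i=6: Q has 6 at row 2, column 2; remove 9 from row 2 of P and reverse-bump: 9 enters row 1 and ejects 7. So w(6) = 7. P is now [[1, 2, 9], [3], [8]].
Step i=5: Q has 5 at row 1, column 3; remove that cell from P, ejecting 9. So w(5) = 9. P is now [[1, 2], [3], [8]].
Step i=4: Q has 4 at row 1, column 2; remove that cell from P, ejecting 2. So w(4) = 2. P is now [[1], [3], [8]].
Step i=3: Q has 3 at row 3, column 1; remove 8 from row 3 of P and reverse-bump: 8 enters row 2 and ejects 3; 3 enters row 1 and ejects 1. So w(3) = 1. P is now [[3], [8]].
Step i=2: Q has 2 at row 2, column 1; remove 8 from row 2 of P and reverse-bump: 8 enters row 1 and ejects 3. So w(2) = 3. P is now [[8]].
Step i=1: Q has 1 at row 1, column 1; remove that cell from P, ejecting 8. So w(1) = 8. P is now [].

So w = 8 3 1 2 9 7 5 6 4.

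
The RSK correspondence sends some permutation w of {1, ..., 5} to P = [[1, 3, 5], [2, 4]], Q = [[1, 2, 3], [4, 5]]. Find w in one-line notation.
Reverse the RSK construction: for i from n down to 1, find the cell of Q containing i, remove the entry at that cell from P, and reverse-bump it up through P; the value ejected from row 1 is w(i).

Step i=5: Q has 5 at row 2, column 2; remove 4 from row 2 of P and reverse-bump: 4 enters row 1 and ejects 3. So w(5) = 3. P is now [[1, 4, 5], [2]].
Step i=4: Q has 4 at row 2, column 1; remove 2 from row 2 of P and reverse-bump: 2 enters row 1 and ejects 1. So w(4) = 1. P is now [[2, 4, 5]].
Step i=3: Q has 3 at row 1, column 3; remove that cell from P, ejecting 5. So w(3) = 5. P is now [[2, 4]].
Step i=2: Q has 2 at row 1, column 2; remove that cell from P, ejecting 4. So w(2) = 4. P is now [[2]].
Step i=1: Q has 1 at row 1, column 1; remove that cell from P, ejecting 2. So w(1) = 2. P is now [].

So w = 2 4 5 1 3.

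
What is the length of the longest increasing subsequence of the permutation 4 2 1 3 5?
3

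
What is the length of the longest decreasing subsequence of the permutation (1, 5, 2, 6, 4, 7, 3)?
3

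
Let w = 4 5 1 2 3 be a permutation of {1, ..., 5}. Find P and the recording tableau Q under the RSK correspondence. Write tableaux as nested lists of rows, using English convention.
Insert each entry of the permutation into P by Schensted row insertion, recording in Q the position of each new cell.

Insert 4: appended to row 1. P = [[4]], Q = [[1]].
Insert 5: appended to row 1. P = [[4, 5]], Q = [[1, 2]].
Insert 1: 1 bumps 4 from row 1; 4 starts row 2. P = [[1, 5], [4]], Q = [[1, 2], [3]].
Insert 2: 2 bumps 5 from row 1; 5 appends to row 2. P = [[1, 2], [4, 5]], Q = [[1, 2], [3, 4]].
Insert 3: appended to row 1. P = [[1, 2, 3], [4, 5]], Q = [[1, 2, 5], [3, 4]].

So P = [[1, 2, 3], [4, 5]], Q = [[1, 2, 5], [3, 4]].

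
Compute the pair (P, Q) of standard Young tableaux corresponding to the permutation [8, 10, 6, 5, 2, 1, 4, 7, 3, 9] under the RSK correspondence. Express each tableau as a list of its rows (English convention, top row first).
Insert each entry of the permutation into P by Schensted row insertion, recording in Q the position of each new cell.

Insert 8: appended to row 1. P = [[8]].
Insert 10: appended to row 1. P = [[8, 10]].
Insert 6: 6 bumps 8 from row 1; 8 starts row 2. P = [[6, 10], [8]].
Insert 5: 5 bumps 6 from row 1; 6 bumps 8 from row 2; 8 starts row 3. P = [[5, 10], [6], [8]].
Insert 2: 2 bumps 5 from row 1; 5 bumps 6 from row 2; 6 bumps 8 from row 3; 8 starts row 4. P = [[2, 10], [5], [6], [8]].
Insert 1: 1 bumps 2 from row 1; 2 bumps 5 from row 2; 5 bumps 6 from row 3; 6 bumps 8 from row 4; 8 starts row 5. P = [[1, 10], [2], [5], [6], [8]].
Insert 4: 4 bumps 10 from row 1; 10 appends to row 2. P = [[1, 4], [2, 10], [5], [6], [8]].
Insert 7: appended to row 1. P = [[1, 4, 7], [2, 10], [5], [6], [8]].
Insert 3: 3 bumps 4 from row 1; 4 bumps 10 from row 2; 10 appends to row 3. P = [[1, 3, 7], [2, 4], [5, 10], [6], [8]].
Insert 9: appended to row 1. P = [[1, 3, 7, 9], [2, 4], [5, 10], [6], [8]].

So P = [[1, 3, 7, 9], [2, 4], [5, 10], [6], [8]], Q = [[1, 2, 8, 10], [3, 7], [4, 9], [5], [6]].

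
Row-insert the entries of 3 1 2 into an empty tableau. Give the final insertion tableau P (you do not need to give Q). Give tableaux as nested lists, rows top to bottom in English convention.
Insert 3: appended to row 1. P = [[3]].
Insert 1: 1 bumps 3 from row 1; 3 starts row 2. P = [[1], [3]].
Insert 2: appended to row 1. P = [[1, 2], [3]].

So P = [[1, 2], [3]].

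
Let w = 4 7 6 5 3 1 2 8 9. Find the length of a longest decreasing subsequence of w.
5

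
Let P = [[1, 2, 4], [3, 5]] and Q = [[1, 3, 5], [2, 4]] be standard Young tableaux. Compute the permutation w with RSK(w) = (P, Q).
Reverse RSK: for i = n, n-1, ..., 1, locate i in Q, remove the corresponding corner cell from P, and reverse-bump its entry up through P; the value ejected from row 1 is w(i).

So w = 3 1 5 2 4.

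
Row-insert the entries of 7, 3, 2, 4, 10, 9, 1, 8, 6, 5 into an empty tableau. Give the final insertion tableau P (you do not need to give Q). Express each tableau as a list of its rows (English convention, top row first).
Insert 7: appended to row 1. P = [[7]].
Insert 3: 3 bumps 7 from row 1; 7 starts row 2. P = [[3], [7]].
Insert 2: 2 bumps 3 from row 1; 3 bumps 7 from row 2; 7 starts row 3. P = [[2], [3], [7]].
Insert 4: appended to row 1. P = [[2, 4], [3], [7]].
Insert 10: appended to row 1. P = [[2, 4, 10], [3], [7]].
Insert 9: 9 bumps 10 from row 1; 10 appends to row 2. P = [[2, 4, 9], [3, 10], [7]].
Insert 1: 1 bumps 2 from row 1; 2 bumps 3 from row 2; 3 bumps 7 from row 3; 7 starts row 4. P = [[1, 4, 9], [2, 10], [3], [7]].
Insert 8: 8 bumps 9 from row 1; 9 bumps 10 from row 2; 10 appends to row 3. P = [[1, 4, 8], [2, 9], [3, 10], [7]].
Insert 6: 6 bumps 8 from row 1; 8 bumps 9 from row 2; 9 bumps 10 from row 3; 10 appends to row 4. P = [[1, 4, 6], [2, 8], [3, 9], [7, 10]].
Insert 5: 5 bumps 6 from row 1; 6 bumps 8 from row 2; 8 bumps 9 from row 3; 9 bumps 10 from row 4; 10 starts row 5. P = [[1, 4, 5], [2, 6], [3, 8], [7, 9], [10]].

So P = [[1, 4, 5], [2, 6], [3, 8], [7, 9], [10]].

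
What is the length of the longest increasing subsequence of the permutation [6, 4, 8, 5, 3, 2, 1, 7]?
3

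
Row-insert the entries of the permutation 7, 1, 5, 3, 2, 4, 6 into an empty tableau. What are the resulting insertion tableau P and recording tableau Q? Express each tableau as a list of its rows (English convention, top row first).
P = [[1, 2, 4, 6], [3], [5], [7]], Q = [[1, 3, 6, 7], [2], [4], [5]]

Insert each entry of the permutation into P by Schensted row insertion, recording in Q the position of each new cell.

Insert 7: appended to row 1. P = [[7]], Q = [[1]].
Insert 1: 1 bumps 7 from row 1; 7 starts row 2. P = [[1], [7]], Q = [[1], [2]].
Insert 5: appended to row 1. P = [[1, 5], [7]], Q = [[1, 3], [2]].
Insert 3: 3 bumps 5 from row 1; 5 bumps 7 from row 2; 7 starts row 3. P = [[1, 3], [5], [7]], Q = [[1, 3], [2], [4]].
Insert 2: 2 bumps 3 from row 1; 3 bumps 5 from row 2; 5 bumps 7 from row 3; 7 starts row 4. P = [[1, 2], [3], [5], [7]], Q = [[1, 3], [2], [4], [5]].
Insert 4: appended to row 1. P = [[1, 2, 4], [3], [5], [7]], Q = [[1, 3, 6], [2], [4], [5]].
Insert 6: appended to row 1. P = [[1, 2, 4, 6], [3], [5], [7]], Q = [[1, 3, 6, 7], [2], [4], [5]].

So P = [[1, 2, 4, 6], [3], [5], [7]], Q = [[1, 3, 6, 7], [2], [4], [5]].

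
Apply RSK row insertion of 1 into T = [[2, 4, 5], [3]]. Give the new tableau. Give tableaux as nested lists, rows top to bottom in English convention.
[[1, 4, 5], [2], [3]]

In row 1, 1 replaces 2 (the leftmost entry greater than 1); 2 is bumped to row 2. In row 2, 2 replaces 3 (the leftmost entry greater than 2); 3 is bumped to row 3. 3 starts a new row 3. The new tableau is [[1, 4, 5], [2], [3]].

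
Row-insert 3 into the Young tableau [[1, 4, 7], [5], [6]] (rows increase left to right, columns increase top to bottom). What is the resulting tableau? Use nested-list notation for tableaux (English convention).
In row 1, 3 replaces 4 (the leftmost entry greater than 3); 4 is bumped to row 2. In row 2, 4 replaces 5 (the leftmost entry greater than 4); 5 is bumped to row 3. In row 3, 5 replaces 6 (the leftmost entry greater than 5); 6 is bumped to row 4. 6 starts a new row 4. The new tableau is [[1, 3, 7], [4], [5], [6]].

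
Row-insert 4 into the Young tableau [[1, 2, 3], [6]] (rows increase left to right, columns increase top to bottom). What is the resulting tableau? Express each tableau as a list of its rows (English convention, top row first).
[[1, 2, 3, 4], [6]]

4 is larger than every entry of row 1, so it is appended to row 1. The new tableau is [[1, 2, 3, 4], [6]].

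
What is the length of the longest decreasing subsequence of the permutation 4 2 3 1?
3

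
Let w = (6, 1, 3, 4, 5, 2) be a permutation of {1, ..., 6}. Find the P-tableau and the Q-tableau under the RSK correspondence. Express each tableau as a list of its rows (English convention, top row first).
Insert each entry of the permutation into P by Schensted row insertion, recording in Q the position of each new cell.

Insert 6: appended to row 1. P = [[6]], Q = [[1]].
Insert 1: 1 bumps 6 from row 1; 6 starts row 2. P = [[1], [6]], Q = [[1], [2]].
Insert 3: appended to row 1. P = [[1, 3], [6]], Q = [[1, 3], [2]].
Insert 4: appended to row 1. P = [[1, 3, 4], [6]], Q = [[1, 3, 4], [2]].
Insert 5: appended to row 1. P = [[1, 3, 4, 5], [6]], Q = [[1, 3, 4, 5], [2]].
Insert 2: 2 bumps 3 from row 1; 3 bumps 6 from row 2; 6 starts row 3. P = [[1, 2, 4, 5], [3], [6]], Q = [[1, 3, 4, 5], [2], [6]].

So P = [[1, 2, 4, 5], [3], [6]], Q = [[1, 3, 4, 5], [2], [6]].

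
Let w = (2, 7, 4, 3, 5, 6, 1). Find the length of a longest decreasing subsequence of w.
4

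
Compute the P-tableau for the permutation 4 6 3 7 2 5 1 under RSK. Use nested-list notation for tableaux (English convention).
After inserting 4: P = [[4]].
After inserting 6: P = [[4, 6]].
After inserting 3: P = [[3, 6], [4]].
After inserting 7: P = [[3, 6, 7], [4]].
After inserting 2: P = [[2, 6, 7], [3], [4]].
After inserting 5: P = [[2, 5, 7], [3, 6], [4]].
After inserting 1: P = [[1, 5, 7], [2, 6], [3], [4]].

So P = [[1, 5, 7], [2, 6], [3], [4]].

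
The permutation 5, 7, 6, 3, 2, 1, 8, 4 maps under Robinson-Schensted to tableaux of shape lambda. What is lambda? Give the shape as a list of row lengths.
Row-insert each entry into an empty tableau.

After inserting 5: P = [[5]].
After inserting 7: P = [[5, 7]].
After inserting 6: P = [[5, 6], [7]].
After inserting 3: P = [[3, 6], [5], [7]].
After inserting 2: P = [[2, 6], [3], [5], [7]].
After inserting 1: P = [[1, 6], [2], [3], [5], [7]].
After inserting 8: P = [[1, 6, 8], [2], [3], [5], [7]].
After inserting 4: P = [[1, 4, 8], [2, 6], [3], [5], [7]].

The final insertion tableau P = [[1, 4, 8], [2, 6], [3], [5], [7]] has shape [3, 2, 1, 1, 1].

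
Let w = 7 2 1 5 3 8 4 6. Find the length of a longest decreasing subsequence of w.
3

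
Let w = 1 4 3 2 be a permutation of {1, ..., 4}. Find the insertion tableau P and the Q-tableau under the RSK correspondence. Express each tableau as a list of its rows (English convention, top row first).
Insert each entry of the permutation into P by Schensted row insertion, recording in Q the position of each new cell.

After inserting 1: P = [[1]].
After inserting 4: P = [[1, 4]].
After inserting 3: P = [[1, 3], [4]].
After inserting 2: P = [[1, 2], [3], [4]].

So P = [[1, 2], [3], [4]], Q = [[1, 2], [3], [4]].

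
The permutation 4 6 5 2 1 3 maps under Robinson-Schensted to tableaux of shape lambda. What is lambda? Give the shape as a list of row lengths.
[2, 2, 1, 1]

Row-insert each entry into an empty tableau.

After inserting 4: P = [[4]].
After inserting 6: P = [[4, 6]].
After inserting 5: P = [[4, 5], [6]].
After inserting 2: P = [[2, 5], [4], [6]].
After inserting 1: P = [[1, 5], [2], [4], [6]].
After inserting 3: P = [[1, 3], [2, 5], [4], [6]].

The final insertion tableau P = [[1, 3], [2, 5], [4], [6]] has shape [2, 2, 1, 1].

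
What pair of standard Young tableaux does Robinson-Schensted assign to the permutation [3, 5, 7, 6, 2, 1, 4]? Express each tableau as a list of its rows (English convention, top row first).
Insert each entry of the permutation into P by Schensted row insertion, recording in Q the position of each new cell.

After inserting 3: P = [[3]].
After inserting 5: P = [[3, 5]].
After inserting 7: P = [[3, 5, 7]].
After inserting 6: P = [[3, 5, 6], [7]].
After inserting 2: P = [[2, 5, 6], [3], [7]].
After inserting 1: P = [[1, 5, 6], [2], [3], [7]].
After inserting 4: P = [[1, 4, 6], [2, 5], [3], [7]].

So P = [[1, 4, 6], [2, 5], [3], [7]], Q = [[1, 2, 3], [4, 7], [5], [6]].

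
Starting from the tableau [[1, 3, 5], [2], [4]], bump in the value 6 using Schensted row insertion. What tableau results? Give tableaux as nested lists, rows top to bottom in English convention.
[[1, 3, 5, 6], [2], [4]]

6 is larger than every entry of row 1, so it is appended to row 1. The new tableau is [[1, 3, 5, 6], [2], [4]].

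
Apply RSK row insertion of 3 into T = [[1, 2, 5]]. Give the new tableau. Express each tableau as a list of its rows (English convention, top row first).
In row 1, 3 replaces 5 (the leftmost entry greater than 3); 5 is bumped to row 2. 5 starts a new row 2. The new tableau is [[1, 2, 3], [5]].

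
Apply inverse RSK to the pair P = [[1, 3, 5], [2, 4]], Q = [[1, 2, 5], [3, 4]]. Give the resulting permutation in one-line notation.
Reverse the RSK construction: for i from n down to 1, find the cell of Q containing i, remove the entry at that cell from P, and reverse-bump it up through P; the value ejected from row 1 is w(i).

Step i=5: Q has 5 at row 1, column 3; remove that cell from P, ejecting 5. So w(5) = 5. P is now [[1, 3], [2, 4]].
Step i=4: Q has 4 at row 2, column 2; remove 4 from row 2 of P and reverse-bump: 4 enters row 1 and ejects 3. So w(4) = 3. P is now [[1, 4], [2]].
Step i=3: Q has 3 at row 2, column 1; remove 2 from row 2 of P and reverse-bump: 2 enters row 1 and ejects 1. So w(3) = 1. P is now [[2, 4]].
Step i=2: Q has 2 at row 1, column 2; remove that cell from P, ejecting 4. So w(2) = 4. P is now [[2]].
Step i=1: Q has 1 at row 1, column 1; remove that cell from P, ejecting 2. So w(1) = 2. P is now [].

So w = 2 4 1 3 5.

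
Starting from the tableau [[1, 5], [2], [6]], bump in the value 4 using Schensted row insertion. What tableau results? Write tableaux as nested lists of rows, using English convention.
In row 1, 4 replaces 5 (the leftmost entry greater than 4); 5 is bumped to row 2. 5 is appended to row 2. The new tableau is [[1, 4], [2, 5], [6]].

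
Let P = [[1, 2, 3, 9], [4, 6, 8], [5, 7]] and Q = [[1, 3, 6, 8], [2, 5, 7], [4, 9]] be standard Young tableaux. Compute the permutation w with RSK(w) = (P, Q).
5 4 7 1 2 8 6 9 3

Reverse the RSK construction: for i from n down to 1, find the cell of Q containing i, remove the entry at that cell from P, and reverse-bump it up through P; the value ejected from row 1 is w(i).

Step i=9: Q has 9 at row 3, column 2; remove 7 from row 3 of P and reverse-bump: 7 enters row 2 and ejects 6; 6 enters row 1 and ejects 3. So w(9) = 3. P is now [[1, 2, 6, 9], [4, 7, 8], [5]].
Step i=8: Q has 8 at row 1, column 4; remove that cell from P, ejecting 9. So w(8) = 9. P is now [[1, 2, 6], [4, 7, 8], [5]].
Step i=7: Q has 7 at row 2, column 3; remove 8 from row 2 of P and reverse-bump: 8 enters row 1 and ejects 6. So w(7) = 6. P is now [[1, 2, 8], [4, 7], [5]].
Step i=6: Q has 6 at row 1, column 3; remove that cell from P, ejecting 8. So w(6) = 8. P is now [[1, 2], [4, 7], [5]].
Step i=5: Q has 5 at row 2, column 2; remove 7 from row 2 of P and reverse-bump: 7 enters row 1 and ejects 2. So w(5) = 2. P is now [[1, 7], [4], [5]].
Step i=4: Q has 4 at row 3, column 1; remove 5 from row 3 of P and reverse-bump: 5 enters row 2 and ejects 4; 4 enters row 1 and ejects 1. So w(4) = 1. P is now [[4, 7], [5]].
Step i=3: Q has 3 at row 1, column 2; remove that cell from P, ejecting 7. So w(3) = 7. P is now [[4], [5]].
Step i=2: Q has 2 at row 2, column 1; remove 5 from row 2 of P and reverse-bump: 5 enters row 1 and ejects 4. So w(2) = 4. P is now [[5]].
Step i=1: Q has 1 at row 1, column 1; remove that cell from P, ejecting 5. So w(1) = 5. P is now [].

So w = 5 4 7 1 2 8 6 9 3.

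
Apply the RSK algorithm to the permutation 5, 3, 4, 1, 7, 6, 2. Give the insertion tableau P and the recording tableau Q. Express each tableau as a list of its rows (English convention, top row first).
Insert each entry of the permutation into P by Schensted row insertion, recording in Q the position of each new cell.

Insert 5: appended to row 1. P = [[5]], Q = [[1]].
Insert 3: 3 bumps 5 from row 1; 5 starts row 2. P = [[3], [5]], Q = [[1], [2]].
Insert 4: appended to row 1. P = [[3, 4], [5]], Q = [[1, 3], [2]].
Insert 1: 1 bumps 3 from row 1; 3 bumps 5 from row 2; 5 starts row 3. P = [[1, 4], [3], [5]], Q = [[1, 3], [2], [4]].
Insert 7: appended to row 1. P = [[1, 4, 7], [3], [5]], Q = [[1, 3, 5], [2], [4]].
Insert 6: 6 bumps 7 from row 1; 7 appends to row 2. P = [[1, 4, 6], [3, 7], [5]], Q = [[1, 3, 5], [2, 6], [4]].
Insert 2: 2 bumps 4 from row 1; 4 bumps 7 from row 2; 7 appends to row 3. P = [[1, 2, 6], [3, 4], [5, 7]], Q = [[1, 3, 5], [2, 6], [4, 7]].

So P = [[1, 2, 6], [3, 4], [5, 7]], Q = [[1, 3, 5], [2, 6], [4, 7]].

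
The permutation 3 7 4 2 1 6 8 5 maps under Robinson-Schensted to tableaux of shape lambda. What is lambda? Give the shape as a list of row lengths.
[4, 2, 1, 1]

RSK row insertion gives P = [[1, 4, 5, 8], [2, 6], [3], [7]], which has shape [4, 2, 1, 1].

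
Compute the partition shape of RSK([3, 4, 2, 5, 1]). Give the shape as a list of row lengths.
[3, 1, 1]

RSK row insertion gives P = [[1, 4, 5], [2], [3]], which has shape [3, 1, 1].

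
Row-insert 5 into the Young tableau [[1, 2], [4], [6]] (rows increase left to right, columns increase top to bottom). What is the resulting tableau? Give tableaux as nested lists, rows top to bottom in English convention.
[[1, 2, 5], [4], [6]]

5 is larger than every entry of row 1, so it is appended to row 1. The new tableau is [[1, 2, 5], [4], [6]].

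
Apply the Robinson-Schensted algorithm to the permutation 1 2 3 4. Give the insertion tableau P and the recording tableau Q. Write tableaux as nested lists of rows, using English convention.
Insert each entry of the permutation into P by Schensted row insertion, recording in Q the position of each new cell.

Insert 1: appended to row 1. P = [[1]].
Insert 2: appended to row 1. P = [[1, 2]].
Insert 3: appended to row 1. P = [[1, 2, 3]].
Insert 4: appended to row 1. P = [[1, 2, 3, 4]].

So P = [[1, 2, 3, 4]], Q = [[1, 2, 3, 4]].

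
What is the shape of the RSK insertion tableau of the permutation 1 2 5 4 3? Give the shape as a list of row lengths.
[3, 1, 1]

Row-insert each entry into an empty tableau.

After inserting 1: P = [[1]].
After inserting 2: P = [[1, 2]].
After inserting 5: P = [[1, 2, 5]].
After inserting 4: P = [[1, 2, 4], [5]].
After inserting 3: P = [[1, 2, 3], [4], [5]].

The final insertion tableau P = [[1, 2, 3], [4], [5]] has shape [3, 1, 1].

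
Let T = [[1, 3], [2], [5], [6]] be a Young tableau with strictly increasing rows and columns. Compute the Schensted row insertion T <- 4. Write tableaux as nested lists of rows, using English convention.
4 is larger than every entry of row 1, so it is appended to row 1. The new tableau is [[1, 3, 4], [2], [5], [6]].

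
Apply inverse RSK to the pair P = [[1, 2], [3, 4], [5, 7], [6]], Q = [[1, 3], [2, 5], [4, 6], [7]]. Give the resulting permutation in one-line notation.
Reverse the RSK construction: for i from n down to 1, find the cell of Q containing i, remove the entry at that cell from P, and reverse-bump it up through P; the value ejected from row 1 is w(i).

Step i=7: Q has 7 at row 4, column 1; remove 6 from row 4 of P and reverse-bump: 6 enters row 3 and ejects 5; 5 enters row 2 and ejects 4; 4 enters row 1 and ejects 2. So w(7) = 2. P is now [[1, 4], [3, 5], [6, 7]].
Step i=6: Q has 6 at row 3, column 2; remove 7 from row 3 of P and reverse-bump: 7 enters row 2 and ejects 5; 5 enters row 1 and ejects 4. So w(6) = 4. P is now [[1, 5], [3, 7], [6]].
Step i=5: Q has 5 at row 2, column 2; remove 7 from row 2 of P and reverse-bump: 7 enters row 1 and ejects 5. So w(5) = 5. P is now [[1, 7], [3], [6]].
Step i=4: Q has 4 at row 3, column 1; remove 6 from row 3 of P and reverse-bump: 6 enters row 2 and ejects 3; 3 enters row 1 and ejects 1. So w(4) = 1. P is now [[3, 7], [6]].
Step i=3: Q has 3 at row 1, column 2; remove that cell from P, ejecting 7. So w(3) = 7. P is now [[3], [6]].
Step i=2: Q has 2 at row 2, column 1; remove 6 from row 2 of P and reverse-bump: 6 enters row 1 and ejects 3. So w(2) = 3. P is now [[6]].
Step i=1: Q has 1 at row 1, column 1; remove that cell from P, ejecting 6. So w(1) = 6. P is now [].

So w = 6 3 7 1 5 4 2.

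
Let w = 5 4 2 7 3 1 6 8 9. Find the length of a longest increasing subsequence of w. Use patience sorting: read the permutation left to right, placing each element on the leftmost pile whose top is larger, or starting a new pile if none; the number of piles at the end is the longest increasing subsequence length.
5: new pile. tops = [5]
4: onto pile 1 (replacing 5). tops = [4]
2: onto pile 1 (replacing 4). tops = [2]
7: new pile. tops = [2, 7]
3: onto pile 2 (replacing 7). tops = [2, 3]
1: onto pile 1 (replacing 2). tops = [1, 3]
6: new pile. tops = [1, 3, 6]
8: new pile. tops = [1, 3, 6, 8]
9: new pile. tops = [1, 3, 6, 8, 9]

5 piles, so the longest increasing subsequence has length 5.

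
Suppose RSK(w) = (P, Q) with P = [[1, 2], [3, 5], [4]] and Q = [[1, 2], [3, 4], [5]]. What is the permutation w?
Reverse the RSK construction: for i from n down to 1, find the cell of Q containing i, remove the entry at that cell from P, and reverse-bump it up through P; the value ejected from row 1 is w(i).

Step i=5: Q has 5 at row 3, column 1; remove 4 from row 3 of P and reverse-bump: 4 enters row 2 and ejects 3; 3 enters row 1 and ejects 2. So w(5) = 2. P is now [[1, 3], [4, 5]].
Step i=4: Q has 4 at row 2, column 2; remove 5 from row 2 of P and reverse-bump: 5 enters row 1 and ejects 3. So w(4) = 3. P is now [[1, 5], [4]].
Step i=3: Q has 3 at row 2, column 1; remove 4 from row 2 of P and reverse-bump: 4 enters row 1 and ejects 1. So w(3) = 1. P is now [[4, 5]].
Step i=2: Q has 2 at row 1, column 2; remove that cell from P, ejecting 5. So w(2) = 5. P is now [[4]].
Step i=1: Q has 1 at row 1, column 1; remove that cell from P, ejecting 4. So w(1) = 4. P is now [].

So w = 4 5 1 3 2.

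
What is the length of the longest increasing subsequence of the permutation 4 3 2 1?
1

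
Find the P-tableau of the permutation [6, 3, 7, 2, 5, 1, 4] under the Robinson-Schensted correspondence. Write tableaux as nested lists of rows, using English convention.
Insert 6: appended to row 1. P = [[6]].
Insert 3: 3 bumps 6 from row 1; 6 starts row 2. P = [[3], [6]].
Insert 7: appended to row 1. P = [[3, 7], [6]].
Insert 2: 2 bumps 3 from row 1; 3 bumps 6 from row 2; 6 starts row 3. P = [[2, 7], [3], [6]].
Insert 5: 5 bumps 7 from row 1; 7 appends to row 2. P = [[2, 5], [3, 7], [6]].
Insert 1: 1 bumps 2 from row 1; 2 bumps 3 from row 2; 3 bumps 6 from row 3; 6 starts row 4. P = [[1, 5], [2, 7], [3], [6]].
Insert 4: 4 bumps 5 from row 1; 5 bumps 7 from row 2; 7 appends to row 3. P = [[1, 4], [2, 5], [3, 7], [6]].

So P = [[1, 4], [2, 5], [3, 7], [6]].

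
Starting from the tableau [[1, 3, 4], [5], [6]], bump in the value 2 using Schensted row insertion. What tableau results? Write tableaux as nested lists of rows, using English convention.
[[1, 2, 4], [3], [5], [6]]

In row 1, 2 replaces 3 (the leftmost entry greater than 2); 3 is bumped to row 2. In row 2, 3 replaces 5 (the leftmost entry greater than 3); 5 is bumped to row 3. In row 3, 5 replaces 6 (the leftmost entry greater than 5); 6 is bumped to row 4. 6 starts a new row 4. The new tableau is [[1, 2, 4], [3], [5], [6]].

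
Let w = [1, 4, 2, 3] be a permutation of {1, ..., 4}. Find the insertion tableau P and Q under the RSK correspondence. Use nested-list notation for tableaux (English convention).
Insert each entry of the permutation into P by Schensted row insertion, recording in Q the position of each new cell.

After inserting 1: P = [[1]].
After inserting 4: P = [[1, 4]].
After inserting 2: P = [[1, 2], [4]].
After inserting 3: P = [[1, 2, 3], [4]].

So P = [[1, 2, 3], [4]], Q = [[1, 2, 4], [3]].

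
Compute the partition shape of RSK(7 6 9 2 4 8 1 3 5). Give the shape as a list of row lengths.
[3, 3, 2, 1]

Row-insert each entry into an empty tableau.

After inserting 7: P = [[7]].
After inserting 6: P = [[6], [7]].
After inserting 9: P = [[6, 9], [7]].
After inserting 2: P = [[2, 9], [6], [7]].
After inserting 4: P = [[2, 4], [6, 9], [7]].
After inserting 8: P = [[2, 4, 8], [6, 9], [7]].
After inserting 1: P = [[1, 4, 8], [2, 9], [6], [7]].
After inserting 3: P = [[1, 3, 8], [2, 4], [6, 9], [7]].
After inserting 5: P = [[1, 3, 5], [2, 4, 8], [6, 9], [7]].

The final insertion tableau P = [[1, 3, 5], [2, 4, 8], [6, 9], [7]] has shape [3, 3, 2, 1].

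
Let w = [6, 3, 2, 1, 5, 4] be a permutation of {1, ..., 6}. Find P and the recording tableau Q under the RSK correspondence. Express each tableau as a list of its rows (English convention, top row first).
Insert each entry of the permutation into P by Schensted row insertion, recording in Q the position of each new cell.

Insert 6: appended to row 1. P = [[6]].
Insert 3: 3 bumps 6 from row 1; 6 starts row 2. P = [[3], [6]].
Insert 2: 2 bumps 3 from row 1; 3 bumps 6 from row 2; 6 starts row 3. P = [[2], [3], [6]].
Insert 1: 1 bumps 2 from row 1; 2 bumps 3 from row 2; 3 bumps 6 from row 3; 6 starts row 4. P = [[1], [2], [3], [6]].
Insert 5: appended to row 1. P = [[1, 5], [2], [3], [6]].
Insert 4: 4 bumps 5 from row 1; 5 appends to row 2. P = [[1, 4], [2, 5], [3], [6]].

So P = [[1, 4], [2, 5], [3], [6]], Q = [[1, 5], [2, 6], [3], [4]].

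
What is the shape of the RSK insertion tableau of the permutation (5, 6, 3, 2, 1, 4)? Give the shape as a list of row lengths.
RSK row insertion gives P = [[1, 4], [2, 6], [3], [5]], which has shape [2, 2, 1, 1].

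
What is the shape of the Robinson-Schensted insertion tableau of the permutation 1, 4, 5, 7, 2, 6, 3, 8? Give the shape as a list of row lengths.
[5, 2, 1]

Row-insert each entry into an empty tableau.

After inserting 1: P = [[1]].
After inserting 4: P = [[1, 4]].
After inserting 5: P = [[1, 4, 5]].
After inserting 7: P = [[1, 4, 5, 7]].
After inserting 2: P = [[1, 2, 5, 7], [4]].
After inserting 6: P = [[1, 2, 5, 6], [4, 7]].
After inserting 3: P = [[1, 2, 3, 6], [4, 5], [7]].
After inserting 8: P = [[1, 2, 3, 6, 8], [4, 5], [7]].

The final insertion tableau P = [[1, 2, 3, 6, 8], [4, 5], [7]] has shape [5, 2, 1].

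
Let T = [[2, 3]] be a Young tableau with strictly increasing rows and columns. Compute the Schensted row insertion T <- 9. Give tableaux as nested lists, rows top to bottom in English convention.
9 is larger than every entry of row 1, so it is appended to row 1. The new tableau is [[2, 3, 9]].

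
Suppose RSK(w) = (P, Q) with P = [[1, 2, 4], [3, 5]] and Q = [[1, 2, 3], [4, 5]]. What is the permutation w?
Reverse the RSK construction: for i from n down to 1, find the cell of Q containing i, remove the entry at that cell from P, and reverse-bump it up through P; the value ejected from row 1 is w(i).

Step i=5: Q has 5 at row 2, column 2; remove 5 from row 2 of P and reverse-bump: 5 enters row 1 and ejects 4. So w(5) = 4. P is now [[1, 2, 5], [3]].
Step i=4: Q has 4 at row 2, column 1; remove 3 from row 2 of P and reverse-bump: 3 enters row 1 and ejects 2. So w(4) = 2. P is now [[1, 3, 5]].
Step i=3: Q has 3 at row 1, column 3; remove that cell from P, ejecting 5. So w(3) = 5. P is now [[1, 3]].
Step i=2: Q has 2 at row 1, column 2; remove that cell from P, ejecting 3. So w(2) = 3. P is now [[1]].
Step i=1: Q has 1 at row 1, column 1; remove that cell from P, ejecting 1. So w(1) = 1. P is now [].

So w = 1 3 5 2 4.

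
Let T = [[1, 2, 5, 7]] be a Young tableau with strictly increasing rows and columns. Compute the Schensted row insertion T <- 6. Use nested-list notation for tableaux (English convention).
[[1, 2, 5, 6], [7]]

In row 1, 6 replaces 7 (the leftmost entry greater than 6); 7 is bumped to row 2. 7 starts a new row 2. The new tableau is [[1, 2, 5, 6], [7]].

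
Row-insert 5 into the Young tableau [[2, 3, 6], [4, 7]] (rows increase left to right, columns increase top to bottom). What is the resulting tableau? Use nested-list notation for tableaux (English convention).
In row 1, 5 replaces 6 (the leftmost entry greater than 5); 6 is bumped to row 2. In row 2, 6 replaces 7 (the leftmost entry greater than 6); 7 is bumped to row 3. 7 starts a new row 3. The new tableau is [[2, 3, 5], [4, 6], [7]].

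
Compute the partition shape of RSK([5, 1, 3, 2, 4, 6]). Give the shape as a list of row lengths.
[4, 1, 1]

Row-insert each entry into an empty tableau.

After inserting 5: P = [[5]].
After inserting 1: P = [[1], [5]].
After inserting 3: P = [[1, 3], [5]].
After inserting 2: P = [[1, 2], [3], [5]].
After inserting 4: P = [[1, 2, 4], [3], [5]].
After inserting 6: P = [[1, 2, 4, 6], [3], [5]].

The final insertion tableau P = [[1, 2, 4, 6], [3], [5]] has shape [4, 1, 1].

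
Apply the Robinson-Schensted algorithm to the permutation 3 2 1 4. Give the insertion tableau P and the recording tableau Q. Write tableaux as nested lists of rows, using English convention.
P = [[1, 4], [2], [3]], Q = [[1, 4], [2], [3]]

Insert each entry of the permutation into P by Schensted row insertion, recording in Q the position of each new cell.

After inserting 3: P = [[3]].
After inserting 2: P = [[2], [3]].
After inserting 1: P = [[1], [2], [3]].
After inserting 4: P = [[1, 4], [2], [3]].

So P = [[1, 4], [2], [3]], Q = [[1, 4], [2], [3]].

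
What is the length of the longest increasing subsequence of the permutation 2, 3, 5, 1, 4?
3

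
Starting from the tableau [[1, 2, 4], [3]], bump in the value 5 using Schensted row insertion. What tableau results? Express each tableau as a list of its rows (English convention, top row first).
5 is larger than every entry of row 1, so it is appended to row 1. The new tableau is [[1, 2, 4, 5], [3]].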